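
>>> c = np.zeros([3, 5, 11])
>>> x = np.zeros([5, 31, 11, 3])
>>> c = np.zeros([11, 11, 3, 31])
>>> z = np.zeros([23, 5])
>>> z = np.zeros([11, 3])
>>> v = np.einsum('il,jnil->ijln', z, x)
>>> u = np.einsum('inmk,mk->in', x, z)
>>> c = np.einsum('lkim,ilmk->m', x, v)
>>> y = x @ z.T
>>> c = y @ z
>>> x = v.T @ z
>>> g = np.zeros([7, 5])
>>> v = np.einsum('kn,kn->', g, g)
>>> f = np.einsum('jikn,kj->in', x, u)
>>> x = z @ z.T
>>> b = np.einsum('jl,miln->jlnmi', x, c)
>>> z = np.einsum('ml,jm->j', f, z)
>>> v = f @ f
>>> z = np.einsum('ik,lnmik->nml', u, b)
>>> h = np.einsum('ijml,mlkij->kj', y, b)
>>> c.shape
(5, 31, 11, 3)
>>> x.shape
(11, 11)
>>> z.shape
(11, 3, 11)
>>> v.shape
(3, 3)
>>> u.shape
(5, 31)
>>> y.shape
(5, 31, 11, 11)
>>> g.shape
(7, 5)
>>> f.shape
(3, 3)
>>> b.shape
(11, 11, 3, 5, 31)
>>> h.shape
(3, 31)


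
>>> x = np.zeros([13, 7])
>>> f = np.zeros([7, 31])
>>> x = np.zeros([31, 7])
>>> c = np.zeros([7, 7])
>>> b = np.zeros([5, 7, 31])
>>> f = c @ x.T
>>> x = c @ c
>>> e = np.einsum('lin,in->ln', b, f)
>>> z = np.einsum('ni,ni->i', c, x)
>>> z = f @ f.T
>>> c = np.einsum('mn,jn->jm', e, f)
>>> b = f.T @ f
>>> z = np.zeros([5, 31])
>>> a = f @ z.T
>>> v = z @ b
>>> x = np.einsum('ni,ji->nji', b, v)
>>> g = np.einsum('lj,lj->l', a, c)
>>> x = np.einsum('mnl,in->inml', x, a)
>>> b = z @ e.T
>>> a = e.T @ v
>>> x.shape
(7, 5, 31, 31)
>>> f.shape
(7, 31)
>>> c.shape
(7, 5)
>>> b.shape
(5, 5)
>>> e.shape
(5, 31)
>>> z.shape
(5, 31)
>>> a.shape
(31, 31)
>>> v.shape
(5, 31)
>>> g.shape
(7,)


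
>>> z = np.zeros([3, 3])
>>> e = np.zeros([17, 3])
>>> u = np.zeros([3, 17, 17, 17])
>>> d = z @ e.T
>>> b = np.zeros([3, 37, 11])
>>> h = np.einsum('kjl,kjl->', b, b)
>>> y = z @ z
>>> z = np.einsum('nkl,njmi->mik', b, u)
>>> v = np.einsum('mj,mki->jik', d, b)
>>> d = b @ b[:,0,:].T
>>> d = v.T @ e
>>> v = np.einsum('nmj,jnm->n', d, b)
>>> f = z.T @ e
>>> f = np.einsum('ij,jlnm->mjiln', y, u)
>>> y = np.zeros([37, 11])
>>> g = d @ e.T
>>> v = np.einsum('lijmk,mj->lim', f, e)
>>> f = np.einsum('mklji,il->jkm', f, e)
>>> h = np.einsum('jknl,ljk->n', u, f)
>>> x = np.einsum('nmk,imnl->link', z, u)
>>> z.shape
(17, 17, 37)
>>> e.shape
(17, 3)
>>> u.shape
(3, 17, 17, 17)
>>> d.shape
(37, 11, 3)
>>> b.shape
(3, 37, 11)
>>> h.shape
(17,)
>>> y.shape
(37, 11)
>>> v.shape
(17, 3, 17)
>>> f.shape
(17, 3, 17)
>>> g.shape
(37, 11, 17)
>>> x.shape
(17, 3, 17, 37)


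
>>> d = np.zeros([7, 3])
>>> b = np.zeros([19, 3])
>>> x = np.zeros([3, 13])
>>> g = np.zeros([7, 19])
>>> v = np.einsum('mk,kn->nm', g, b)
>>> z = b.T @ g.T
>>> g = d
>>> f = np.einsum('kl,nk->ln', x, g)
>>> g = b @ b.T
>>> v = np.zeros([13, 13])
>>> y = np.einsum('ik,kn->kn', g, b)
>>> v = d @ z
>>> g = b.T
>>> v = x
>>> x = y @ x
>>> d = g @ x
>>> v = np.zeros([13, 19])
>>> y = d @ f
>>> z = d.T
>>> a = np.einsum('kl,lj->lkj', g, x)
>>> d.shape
(3, 13)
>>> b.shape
(19, 3)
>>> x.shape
(19, 13)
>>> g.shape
(3, 19)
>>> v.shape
(13, 19)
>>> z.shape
(13, 3)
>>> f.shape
(13, 7)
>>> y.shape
(3, 7)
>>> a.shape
(19, 3, 13)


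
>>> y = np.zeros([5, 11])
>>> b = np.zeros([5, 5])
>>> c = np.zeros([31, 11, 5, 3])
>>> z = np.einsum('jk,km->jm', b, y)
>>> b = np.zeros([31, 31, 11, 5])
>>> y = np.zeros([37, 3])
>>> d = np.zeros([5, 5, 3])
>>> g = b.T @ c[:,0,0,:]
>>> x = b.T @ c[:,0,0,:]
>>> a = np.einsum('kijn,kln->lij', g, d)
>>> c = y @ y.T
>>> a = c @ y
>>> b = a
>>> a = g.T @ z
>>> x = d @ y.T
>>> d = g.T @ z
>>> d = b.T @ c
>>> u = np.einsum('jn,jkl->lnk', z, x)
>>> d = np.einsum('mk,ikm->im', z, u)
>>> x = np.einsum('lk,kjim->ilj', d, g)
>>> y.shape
(37, 3)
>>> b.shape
(37, 3)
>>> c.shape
(37, 37)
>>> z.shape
(5, 11)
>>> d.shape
(37, 5)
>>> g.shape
(5, 11, 31, 3)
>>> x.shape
(31, 37, 11)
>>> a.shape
(3, 31, 11, 11)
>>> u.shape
(37, 11, 5)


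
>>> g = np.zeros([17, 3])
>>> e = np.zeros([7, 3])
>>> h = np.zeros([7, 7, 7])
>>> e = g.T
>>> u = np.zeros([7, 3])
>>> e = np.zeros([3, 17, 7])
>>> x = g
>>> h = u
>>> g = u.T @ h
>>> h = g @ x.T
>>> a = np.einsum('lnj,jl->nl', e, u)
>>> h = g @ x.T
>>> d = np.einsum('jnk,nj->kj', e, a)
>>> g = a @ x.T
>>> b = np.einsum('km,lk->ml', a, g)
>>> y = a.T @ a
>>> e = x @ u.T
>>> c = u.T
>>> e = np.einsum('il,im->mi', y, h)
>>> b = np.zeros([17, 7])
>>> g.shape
(17, 17)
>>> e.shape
(17, 3)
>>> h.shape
(3, 17)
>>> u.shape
(7, 3)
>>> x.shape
(17, 3)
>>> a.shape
(17, 3)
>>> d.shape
(7, 3)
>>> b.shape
(17, 7)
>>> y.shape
(3, 3)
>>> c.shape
(3, 7)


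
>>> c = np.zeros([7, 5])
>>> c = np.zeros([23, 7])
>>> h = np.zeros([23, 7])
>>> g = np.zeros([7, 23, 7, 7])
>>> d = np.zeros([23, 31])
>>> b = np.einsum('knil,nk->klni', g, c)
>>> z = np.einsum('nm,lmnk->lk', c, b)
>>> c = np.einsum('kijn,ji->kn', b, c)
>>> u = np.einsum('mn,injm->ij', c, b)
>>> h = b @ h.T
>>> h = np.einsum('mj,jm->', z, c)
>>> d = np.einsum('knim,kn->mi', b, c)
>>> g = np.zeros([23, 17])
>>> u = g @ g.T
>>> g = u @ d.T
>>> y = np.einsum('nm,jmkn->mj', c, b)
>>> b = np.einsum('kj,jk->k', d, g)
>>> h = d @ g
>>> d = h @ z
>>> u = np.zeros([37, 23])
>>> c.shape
(7, 7)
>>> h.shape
(7, 7)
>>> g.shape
(23, 7)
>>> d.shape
(7, 7)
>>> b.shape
(7,)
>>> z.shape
(7, 7)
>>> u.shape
(37, 23)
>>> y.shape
(7, 7)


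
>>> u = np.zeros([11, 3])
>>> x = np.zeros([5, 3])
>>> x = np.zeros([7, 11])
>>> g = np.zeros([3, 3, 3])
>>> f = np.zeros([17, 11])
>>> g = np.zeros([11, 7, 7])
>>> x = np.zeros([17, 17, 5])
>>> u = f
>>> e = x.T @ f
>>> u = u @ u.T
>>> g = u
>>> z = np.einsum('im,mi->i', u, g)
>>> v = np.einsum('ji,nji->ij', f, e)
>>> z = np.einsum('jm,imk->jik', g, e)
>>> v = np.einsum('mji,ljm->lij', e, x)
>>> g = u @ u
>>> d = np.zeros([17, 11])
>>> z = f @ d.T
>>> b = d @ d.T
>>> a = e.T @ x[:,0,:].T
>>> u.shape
(17, 17)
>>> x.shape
(17, 17, 5)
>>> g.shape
(17, 17)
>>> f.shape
(17, 11)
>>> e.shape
(5, 17, 11)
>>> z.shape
(17, 17)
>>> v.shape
(17, 11, 17)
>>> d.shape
(17, 11)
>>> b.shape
(17, 17)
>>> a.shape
(11, 17, 17)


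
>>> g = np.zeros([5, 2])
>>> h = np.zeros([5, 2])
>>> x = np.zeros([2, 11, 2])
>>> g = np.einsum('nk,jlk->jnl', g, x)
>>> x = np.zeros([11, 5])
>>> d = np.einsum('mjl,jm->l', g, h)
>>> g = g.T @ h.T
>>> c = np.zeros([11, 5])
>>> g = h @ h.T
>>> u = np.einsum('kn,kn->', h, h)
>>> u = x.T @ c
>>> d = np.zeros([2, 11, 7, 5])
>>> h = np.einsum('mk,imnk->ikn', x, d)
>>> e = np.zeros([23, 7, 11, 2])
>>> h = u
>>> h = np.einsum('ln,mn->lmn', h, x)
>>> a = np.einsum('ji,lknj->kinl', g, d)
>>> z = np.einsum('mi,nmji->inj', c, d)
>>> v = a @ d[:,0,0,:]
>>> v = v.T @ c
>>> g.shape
(5, 5)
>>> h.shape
(5, 11, 5)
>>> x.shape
(11, 5)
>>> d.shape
(2, 11, 7, 5)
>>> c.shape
(11, 5)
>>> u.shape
(5, 5)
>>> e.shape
(23, 7, 11, 2)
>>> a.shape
(11, 5, 7, 2)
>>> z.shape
(5, 2, 7)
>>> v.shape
(5, 7, 5, 5)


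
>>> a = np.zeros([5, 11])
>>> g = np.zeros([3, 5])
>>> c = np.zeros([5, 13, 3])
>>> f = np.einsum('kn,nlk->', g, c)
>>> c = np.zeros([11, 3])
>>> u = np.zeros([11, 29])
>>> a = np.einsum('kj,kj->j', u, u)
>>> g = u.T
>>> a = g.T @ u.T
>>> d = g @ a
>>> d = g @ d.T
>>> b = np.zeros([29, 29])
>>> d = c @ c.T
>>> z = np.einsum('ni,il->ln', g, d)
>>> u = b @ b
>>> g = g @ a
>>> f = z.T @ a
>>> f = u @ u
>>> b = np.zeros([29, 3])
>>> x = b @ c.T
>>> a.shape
(11, 11)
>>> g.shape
(29, 11)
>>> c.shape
(11, 3)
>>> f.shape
(29, 29)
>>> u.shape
(29, 29)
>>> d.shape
(11, 11)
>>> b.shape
(29, 3)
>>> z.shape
(11, 29)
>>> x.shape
(29, 11)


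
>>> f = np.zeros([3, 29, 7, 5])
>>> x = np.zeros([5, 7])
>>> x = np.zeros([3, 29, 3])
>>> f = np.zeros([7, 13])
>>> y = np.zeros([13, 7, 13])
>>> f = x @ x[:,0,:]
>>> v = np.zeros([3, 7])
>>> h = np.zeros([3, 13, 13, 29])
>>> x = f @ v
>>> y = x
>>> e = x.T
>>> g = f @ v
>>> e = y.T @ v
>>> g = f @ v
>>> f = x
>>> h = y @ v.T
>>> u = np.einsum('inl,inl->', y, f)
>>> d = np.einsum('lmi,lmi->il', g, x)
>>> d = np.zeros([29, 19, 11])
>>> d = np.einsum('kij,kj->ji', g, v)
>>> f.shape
(3, 29, 7)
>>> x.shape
(3, 29, 7)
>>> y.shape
(3, 29, 7)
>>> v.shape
(3, 7)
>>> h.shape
(3, 29, 3)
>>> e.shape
(7, 29, 7)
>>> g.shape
(3, 29, 7)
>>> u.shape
()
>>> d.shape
(7, 29)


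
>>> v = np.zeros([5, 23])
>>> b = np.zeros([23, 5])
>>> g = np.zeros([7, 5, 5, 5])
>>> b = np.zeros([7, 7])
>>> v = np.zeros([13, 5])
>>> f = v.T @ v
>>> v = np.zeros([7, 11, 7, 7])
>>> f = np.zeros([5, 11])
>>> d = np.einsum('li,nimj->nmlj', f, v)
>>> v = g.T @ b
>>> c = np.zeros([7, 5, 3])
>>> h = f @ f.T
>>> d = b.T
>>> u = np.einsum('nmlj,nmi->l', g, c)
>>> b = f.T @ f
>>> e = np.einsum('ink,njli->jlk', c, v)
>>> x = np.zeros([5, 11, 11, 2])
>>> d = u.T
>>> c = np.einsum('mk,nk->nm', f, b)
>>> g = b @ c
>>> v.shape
(5, 5, 5, 7)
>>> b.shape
(11, 11)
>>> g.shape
(11, 5)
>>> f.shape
(5, 11)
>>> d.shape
(5,)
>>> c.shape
(11, 5)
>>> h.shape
(5, 5)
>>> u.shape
(5,)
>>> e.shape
(5, 5, 3)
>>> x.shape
(5, 11, 11, 2)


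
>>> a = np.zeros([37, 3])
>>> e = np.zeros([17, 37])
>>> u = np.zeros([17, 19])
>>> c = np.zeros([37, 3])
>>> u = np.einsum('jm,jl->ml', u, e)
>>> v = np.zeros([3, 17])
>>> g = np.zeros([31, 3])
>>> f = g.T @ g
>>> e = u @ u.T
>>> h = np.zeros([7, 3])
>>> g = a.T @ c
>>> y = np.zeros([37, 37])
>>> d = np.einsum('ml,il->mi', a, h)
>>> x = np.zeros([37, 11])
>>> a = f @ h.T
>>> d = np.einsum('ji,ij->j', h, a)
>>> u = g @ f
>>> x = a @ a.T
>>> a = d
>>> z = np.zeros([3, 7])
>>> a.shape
(7,)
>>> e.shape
(19, 19)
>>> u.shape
(3, 3)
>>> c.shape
(37, 3)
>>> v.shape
(3, 17)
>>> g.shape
(3, 3)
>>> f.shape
(3, 3)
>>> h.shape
(7, 3)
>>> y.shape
(37, 37)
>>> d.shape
(7,)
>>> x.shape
(3, 3)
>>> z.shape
(3, 7)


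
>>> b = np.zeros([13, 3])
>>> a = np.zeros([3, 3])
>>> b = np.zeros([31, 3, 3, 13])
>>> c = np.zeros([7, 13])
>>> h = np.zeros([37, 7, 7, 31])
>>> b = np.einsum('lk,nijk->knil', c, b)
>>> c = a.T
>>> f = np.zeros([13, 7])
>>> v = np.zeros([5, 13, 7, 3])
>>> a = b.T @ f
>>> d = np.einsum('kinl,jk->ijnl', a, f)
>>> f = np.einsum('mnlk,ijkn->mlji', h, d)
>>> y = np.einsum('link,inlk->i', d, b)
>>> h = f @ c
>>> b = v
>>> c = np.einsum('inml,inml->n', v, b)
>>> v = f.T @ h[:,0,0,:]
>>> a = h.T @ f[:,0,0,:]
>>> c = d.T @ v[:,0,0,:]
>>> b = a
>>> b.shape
(3, 13, 7, 3)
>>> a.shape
(3, 13, 7, 3)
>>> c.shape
(7, 31, 13, 3)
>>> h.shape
(37, 7, 13, 3)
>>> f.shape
(37, 7, 13, 3)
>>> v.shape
(3, 13, 7, 3)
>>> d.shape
(3, 13, 31, 7)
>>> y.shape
(13,)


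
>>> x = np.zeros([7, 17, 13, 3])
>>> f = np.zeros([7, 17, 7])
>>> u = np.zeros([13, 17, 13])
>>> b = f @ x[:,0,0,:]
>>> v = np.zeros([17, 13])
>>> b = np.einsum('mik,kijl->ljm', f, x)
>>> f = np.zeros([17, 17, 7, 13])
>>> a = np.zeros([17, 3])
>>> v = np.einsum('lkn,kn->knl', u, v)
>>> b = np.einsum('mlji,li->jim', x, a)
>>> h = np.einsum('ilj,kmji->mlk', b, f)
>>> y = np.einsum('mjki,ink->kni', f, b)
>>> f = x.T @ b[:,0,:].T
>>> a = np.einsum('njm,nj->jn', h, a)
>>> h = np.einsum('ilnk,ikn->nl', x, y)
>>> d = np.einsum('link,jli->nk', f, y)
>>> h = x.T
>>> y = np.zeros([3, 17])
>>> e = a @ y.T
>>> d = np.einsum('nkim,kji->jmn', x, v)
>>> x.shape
(7, 17, 13, 3)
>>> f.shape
(3, 13, 17, 13)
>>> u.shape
(13, 17, 13)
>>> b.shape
(13, 3, 7)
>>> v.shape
(17, 13, 13)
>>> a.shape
(3, 17)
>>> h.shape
(3, 13, 17, 7)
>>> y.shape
(3, 17)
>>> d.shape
(13, 3, 7)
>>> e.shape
(3, 3)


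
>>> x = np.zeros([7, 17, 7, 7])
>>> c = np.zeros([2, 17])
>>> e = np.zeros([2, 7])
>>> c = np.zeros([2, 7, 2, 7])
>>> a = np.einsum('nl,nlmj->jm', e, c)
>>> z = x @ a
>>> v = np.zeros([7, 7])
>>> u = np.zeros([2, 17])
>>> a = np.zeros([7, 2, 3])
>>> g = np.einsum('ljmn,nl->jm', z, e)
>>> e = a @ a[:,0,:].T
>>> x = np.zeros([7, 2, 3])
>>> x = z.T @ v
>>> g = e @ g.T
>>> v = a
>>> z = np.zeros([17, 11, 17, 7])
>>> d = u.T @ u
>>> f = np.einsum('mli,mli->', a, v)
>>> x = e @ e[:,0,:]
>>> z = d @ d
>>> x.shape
(7, 2, 7)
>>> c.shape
(2, 7, 2, 7)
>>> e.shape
(7, 2, 7)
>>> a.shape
(7, 2, 3)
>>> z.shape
(17, 17)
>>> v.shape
(7, 2, 3)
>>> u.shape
(2, 17)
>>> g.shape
(7, 2, 17)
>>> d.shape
(17, 17)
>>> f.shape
()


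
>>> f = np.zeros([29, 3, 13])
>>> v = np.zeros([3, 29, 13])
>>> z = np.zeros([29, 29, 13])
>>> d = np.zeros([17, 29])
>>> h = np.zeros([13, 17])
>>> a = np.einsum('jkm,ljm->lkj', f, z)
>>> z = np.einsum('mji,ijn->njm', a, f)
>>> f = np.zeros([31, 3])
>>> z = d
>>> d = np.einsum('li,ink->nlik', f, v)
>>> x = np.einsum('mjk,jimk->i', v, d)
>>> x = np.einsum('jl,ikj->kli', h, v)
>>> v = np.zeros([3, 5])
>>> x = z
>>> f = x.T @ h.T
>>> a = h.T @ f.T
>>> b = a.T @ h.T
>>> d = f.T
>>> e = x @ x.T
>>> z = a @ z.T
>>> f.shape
(29, 13)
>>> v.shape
(3, 5)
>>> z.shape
(17, 17)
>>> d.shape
(13, 29)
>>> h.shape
(13, 17)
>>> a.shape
(17, 29)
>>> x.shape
(17, 29)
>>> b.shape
(29, 13)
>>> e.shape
(17, 17)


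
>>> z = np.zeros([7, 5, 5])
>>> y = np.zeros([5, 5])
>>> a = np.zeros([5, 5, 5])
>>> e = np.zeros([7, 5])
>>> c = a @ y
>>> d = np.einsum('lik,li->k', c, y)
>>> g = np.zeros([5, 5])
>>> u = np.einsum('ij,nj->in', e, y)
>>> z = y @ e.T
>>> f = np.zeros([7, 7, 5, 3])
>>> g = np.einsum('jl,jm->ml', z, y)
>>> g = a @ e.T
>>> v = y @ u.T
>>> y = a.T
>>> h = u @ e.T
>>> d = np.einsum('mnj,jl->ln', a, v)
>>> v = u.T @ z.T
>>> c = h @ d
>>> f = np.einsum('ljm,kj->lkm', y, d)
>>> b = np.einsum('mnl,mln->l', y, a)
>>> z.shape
(5, 7)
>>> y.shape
(5, 5, 5)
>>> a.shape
(5, 5, 5)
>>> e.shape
(7, 5)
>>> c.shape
(7, 5)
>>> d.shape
(7, 5)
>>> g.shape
(5, 5, 7)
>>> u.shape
(7, 5)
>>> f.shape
(5, 7, 5)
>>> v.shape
(5, 5)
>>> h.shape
(7, 7)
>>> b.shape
(5,)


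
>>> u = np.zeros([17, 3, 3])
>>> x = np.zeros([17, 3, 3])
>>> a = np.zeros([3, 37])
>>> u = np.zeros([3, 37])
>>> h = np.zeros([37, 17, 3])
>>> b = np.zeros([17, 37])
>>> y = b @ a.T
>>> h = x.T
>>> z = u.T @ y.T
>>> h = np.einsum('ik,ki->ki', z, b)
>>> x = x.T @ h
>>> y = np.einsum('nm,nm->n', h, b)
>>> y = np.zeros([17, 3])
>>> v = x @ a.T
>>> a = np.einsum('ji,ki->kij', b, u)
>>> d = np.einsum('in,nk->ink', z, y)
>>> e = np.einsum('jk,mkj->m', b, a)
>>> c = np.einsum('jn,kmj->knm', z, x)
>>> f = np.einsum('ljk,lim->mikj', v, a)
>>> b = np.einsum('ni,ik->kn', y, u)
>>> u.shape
(3, 37)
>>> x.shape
(3, 3, 37)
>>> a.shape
(3, 37, 17)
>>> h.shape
(17, 37)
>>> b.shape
(37, 17)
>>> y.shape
(17, 3)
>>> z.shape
(37, 17)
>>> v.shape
(3, 3, 3)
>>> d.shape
(37, 17, 3)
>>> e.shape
(3,)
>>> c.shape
(3, 17, 3)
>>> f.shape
(17, 37, 3, 3)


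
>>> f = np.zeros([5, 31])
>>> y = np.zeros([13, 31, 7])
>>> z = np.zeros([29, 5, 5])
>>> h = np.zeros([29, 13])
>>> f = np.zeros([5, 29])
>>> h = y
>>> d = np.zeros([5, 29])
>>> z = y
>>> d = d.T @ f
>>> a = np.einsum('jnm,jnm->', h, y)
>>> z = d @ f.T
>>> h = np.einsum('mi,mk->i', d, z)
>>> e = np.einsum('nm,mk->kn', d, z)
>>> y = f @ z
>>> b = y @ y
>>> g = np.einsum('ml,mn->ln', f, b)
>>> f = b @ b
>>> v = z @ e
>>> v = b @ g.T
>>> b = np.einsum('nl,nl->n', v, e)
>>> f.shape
(5, 5)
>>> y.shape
(5, 5)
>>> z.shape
(29, 5)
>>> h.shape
(29,)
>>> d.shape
(29, 29)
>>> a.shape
()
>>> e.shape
(5, 29)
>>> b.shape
(5,)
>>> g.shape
(29, 5)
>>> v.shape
(5, 29)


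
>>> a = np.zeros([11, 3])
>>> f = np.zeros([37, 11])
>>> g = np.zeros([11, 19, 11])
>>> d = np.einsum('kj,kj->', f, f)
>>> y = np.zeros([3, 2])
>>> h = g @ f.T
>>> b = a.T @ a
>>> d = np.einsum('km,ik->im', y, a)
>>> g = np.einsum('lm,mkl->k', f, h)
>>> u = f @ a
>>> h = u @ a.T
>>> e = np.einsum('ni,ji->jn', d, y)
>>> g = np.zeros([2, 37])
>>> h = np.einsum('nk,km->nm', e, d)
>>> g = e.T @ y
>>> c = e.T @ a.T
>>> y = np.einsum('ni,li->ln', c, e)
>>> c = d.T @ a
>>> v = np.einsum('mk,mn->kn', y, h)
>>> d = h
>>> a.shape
(11, 3)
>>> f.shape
(37, 11)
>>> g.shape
(11, 2)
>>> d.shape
(3, 2)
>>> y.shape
(3, 11)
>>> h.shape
(3, 2)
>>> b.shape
(3, 3)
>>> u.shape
(37, 3)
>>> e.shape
(3, 11)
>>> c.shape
(2, 3)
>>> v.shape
(11, 2)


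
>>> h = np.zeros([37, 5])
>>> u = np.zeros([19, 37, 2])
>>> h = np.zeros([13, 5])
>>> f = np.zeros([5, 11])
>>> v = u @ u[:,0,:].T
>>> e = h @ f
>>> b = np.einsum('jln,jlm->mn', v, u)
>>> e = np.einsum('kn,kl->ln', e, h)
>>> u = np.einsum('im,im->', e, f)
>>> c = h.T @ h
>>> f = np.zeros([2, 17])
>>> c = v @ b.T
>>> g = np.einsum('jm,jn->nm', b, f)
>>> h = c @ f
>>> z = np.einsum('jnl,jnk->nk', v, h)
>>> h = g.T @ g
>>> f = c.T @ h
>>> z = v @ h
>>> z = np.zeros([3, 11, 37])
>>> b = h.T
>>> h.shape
(19, 19)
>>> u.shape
()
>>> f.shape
(2, 37, 19)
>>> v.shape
(19, 37, 19)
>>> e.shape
(5, 11)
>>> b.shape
(19, 19)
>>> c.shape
(19, 37, 2)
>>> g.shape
(17, 19)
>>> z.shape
(3, 11, 37)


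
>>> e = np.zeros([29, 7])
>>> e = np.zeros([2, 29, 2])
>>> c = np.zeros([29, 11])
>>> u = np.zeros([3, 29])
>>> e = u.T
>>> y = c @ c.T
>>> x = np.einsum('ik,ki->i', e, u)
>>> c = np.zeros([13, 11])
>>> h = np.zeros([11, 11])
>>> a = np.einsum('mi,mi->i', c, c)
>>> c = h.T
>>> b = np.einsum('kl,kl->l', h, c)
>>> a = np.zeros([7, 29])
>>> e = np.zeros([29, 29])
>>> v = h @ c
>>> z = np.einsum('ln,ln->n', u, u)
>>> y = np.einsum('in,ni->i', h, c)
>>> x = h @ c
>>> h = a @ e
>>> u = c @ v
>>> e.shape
(29, 29)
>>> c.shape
(11, 11)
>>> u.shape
(11, 11)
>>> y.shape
(11,)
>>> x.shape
(11, 11)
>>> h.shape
(7, 29)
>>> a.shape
(7, 29)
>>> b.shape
(11,)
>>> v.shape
(11, 11)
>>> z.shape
(29,)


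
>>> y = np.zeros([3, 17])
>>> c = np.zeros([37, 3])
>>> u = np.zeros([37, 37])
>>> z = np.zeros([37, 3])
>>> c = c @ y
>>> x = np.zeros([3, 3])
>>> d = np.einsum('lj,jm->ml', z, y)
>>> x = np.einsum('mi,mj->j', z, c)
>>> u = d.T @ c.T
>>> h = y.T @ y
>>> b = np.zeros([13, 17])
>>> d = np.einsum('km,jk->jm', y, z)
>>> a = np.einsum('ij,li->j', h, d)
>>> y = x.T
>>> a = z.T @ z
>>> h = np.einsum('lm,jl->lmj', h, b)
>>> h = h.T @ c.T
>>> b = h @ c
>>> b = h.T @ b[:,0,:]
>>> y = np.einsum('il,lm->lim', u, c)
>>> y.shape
(37, 37, 17)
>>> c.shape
(37, 17)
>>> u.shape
(37, 37)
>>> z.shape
(37, 3)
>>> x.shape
(17,)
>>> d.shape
(37, 17)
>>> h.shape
(13, 17, 37)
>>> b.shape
(37, 17, 17)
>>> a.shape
(3, 3)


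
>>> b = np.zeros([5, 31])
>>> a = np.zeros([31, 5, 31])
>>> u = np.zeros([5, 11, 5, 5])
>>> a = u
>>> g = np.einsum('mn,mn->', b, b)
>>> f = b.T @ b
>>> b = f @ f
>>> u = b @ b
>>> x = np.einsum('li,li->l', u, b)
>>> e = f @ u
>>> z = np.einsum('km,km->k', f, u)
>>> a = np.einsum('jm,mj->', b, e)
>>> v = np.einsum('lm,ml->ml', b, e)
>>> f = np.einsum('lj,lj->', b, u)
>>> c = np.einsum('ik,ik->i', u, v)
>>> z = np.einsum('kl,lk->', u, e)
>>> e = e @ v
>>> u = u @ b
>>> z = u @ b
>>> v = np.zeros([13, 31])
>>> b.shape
(31, 31)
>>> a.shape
()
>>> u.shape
(31, 31)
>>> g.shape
()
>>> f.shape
()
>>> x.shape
(31,)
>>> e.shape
(31, 31)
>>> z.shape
(31, 31)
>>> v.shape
(13, 31)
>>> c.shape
(31,)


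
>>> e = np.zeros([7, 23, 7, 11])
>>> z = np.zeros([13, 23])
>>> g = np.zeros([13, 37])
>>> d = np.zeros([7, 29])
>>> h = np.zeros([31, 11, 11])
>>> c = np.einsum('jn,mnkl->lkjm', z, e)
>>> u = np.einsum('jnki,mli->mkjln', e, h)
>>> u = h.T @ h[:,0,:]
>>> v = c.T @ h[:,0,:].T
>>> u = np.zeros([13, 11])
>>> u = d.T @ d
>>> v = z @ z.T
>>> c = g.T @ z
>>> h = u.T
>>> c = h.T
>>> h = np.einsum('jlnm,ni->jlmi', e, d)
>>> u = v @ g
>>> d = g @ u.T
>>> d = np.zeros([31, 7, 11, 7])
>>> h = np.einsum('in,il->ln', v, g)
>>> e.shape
(7, 23, 7, 11)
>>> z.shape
(13, 23)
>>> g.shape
(13, 37)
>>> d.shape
(31, 7, 11, 7)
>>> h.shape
(37, 13)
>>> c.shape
(29, 29)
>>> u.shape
(13, 37)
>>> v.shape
(13, 13)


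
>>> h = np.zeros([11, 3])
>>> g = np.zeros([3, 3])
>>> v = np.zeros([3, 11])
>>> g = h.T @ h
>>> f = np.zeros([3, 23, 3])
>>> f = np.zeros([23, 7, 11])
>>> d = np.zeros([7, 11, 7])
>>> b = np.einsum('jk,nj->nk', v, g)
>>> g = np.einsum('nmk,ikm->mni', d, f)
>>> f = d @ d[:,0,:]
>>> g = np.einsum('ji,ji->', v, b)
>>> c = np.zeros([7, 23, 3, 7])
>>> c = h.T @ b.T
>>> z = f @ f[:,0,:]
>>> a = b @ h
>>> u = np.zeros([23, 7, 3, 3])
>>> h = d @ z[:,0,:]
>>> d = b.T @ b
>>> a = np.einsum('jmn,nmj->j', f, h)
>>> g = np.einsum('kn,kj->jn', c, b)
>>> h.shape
(7, 11, 7)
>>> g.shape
(11, 3)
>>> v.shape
(3, 11)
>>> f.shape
(7, 11, 7)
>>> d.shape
(11, 11)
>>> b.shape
(3, 11)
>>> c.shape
(3, 3)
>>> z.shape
(7, 11, 7)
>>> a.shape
(7,)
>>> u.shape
(23, 7, 3, 3)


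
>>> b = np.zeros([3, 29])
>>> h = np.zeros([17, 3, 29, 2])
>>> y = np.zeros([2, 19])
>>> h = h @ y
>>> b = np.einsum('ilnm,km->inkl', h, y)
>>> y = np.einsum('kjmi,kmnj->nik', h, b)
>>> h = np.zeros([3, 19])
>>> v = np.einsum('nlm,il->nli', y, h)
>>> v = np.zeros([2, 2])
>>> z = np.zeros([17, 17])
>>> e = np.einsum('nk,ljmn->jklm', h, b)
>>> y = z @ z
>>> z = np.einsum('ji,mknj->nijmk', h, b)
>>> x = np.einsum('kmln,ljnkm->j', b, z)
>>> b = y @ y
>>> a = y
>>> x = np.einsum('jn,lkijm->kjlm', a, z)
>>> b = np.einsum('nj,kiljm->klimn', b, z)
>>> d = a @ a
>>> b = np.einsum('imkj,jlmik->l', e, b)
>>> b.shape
(3,)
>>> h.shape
(3, 19)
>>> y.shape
(17, 17)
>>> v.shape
(2, 2)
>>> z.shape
(2, 19, 3, 17, 29)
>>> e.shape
(29, 19, 17, 2)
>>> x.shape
(19, 17, 2, 29)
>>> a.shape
(17, 17)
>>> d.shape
(17, 17)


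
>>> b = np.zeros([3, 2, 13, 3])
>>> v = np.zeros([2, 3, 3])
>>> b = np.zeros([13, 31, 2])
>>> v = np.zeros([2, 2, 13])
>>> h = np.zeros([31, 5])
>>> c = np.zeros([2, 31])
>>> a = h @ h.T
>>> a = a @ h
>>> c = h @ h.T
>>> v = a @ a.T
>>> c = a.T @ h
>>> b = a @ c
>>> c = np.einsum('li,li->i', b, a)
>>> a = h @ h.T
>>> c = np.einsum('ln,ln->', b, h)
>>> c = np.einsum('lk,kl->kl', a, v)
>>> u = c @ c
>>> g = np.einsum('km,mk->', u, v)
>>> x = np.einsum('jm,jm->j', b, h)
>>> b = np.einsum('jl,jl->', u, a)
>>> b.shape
()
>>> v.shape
(31, 31)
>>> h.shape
(31, 5)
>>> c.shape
(31, 31)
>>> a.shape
(31, 31)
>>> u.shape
(31, 31)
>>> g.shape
()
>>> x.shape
(31,)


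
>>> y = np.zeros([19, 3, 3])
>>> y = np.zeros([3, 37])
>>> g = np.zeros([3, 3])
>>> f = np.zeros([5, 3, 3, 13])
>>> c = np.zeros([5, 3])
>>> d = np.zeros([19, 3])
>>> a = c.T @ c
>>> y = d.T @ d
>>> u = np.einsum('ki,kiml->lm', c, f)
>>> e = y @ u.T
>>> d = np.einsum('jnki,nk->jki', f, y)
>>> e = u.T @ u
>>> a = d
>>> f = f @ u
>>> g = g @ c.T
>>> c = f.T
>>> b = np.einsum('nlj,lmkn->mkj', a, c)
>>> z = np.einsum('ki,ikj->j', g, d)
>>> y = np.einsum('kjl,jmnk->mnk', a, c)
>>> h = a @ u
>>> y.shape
(3, 3, 5)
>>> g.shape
(3, 5)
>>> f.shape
(5, 3, 3, 3)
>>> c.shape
(3, 3, 3, 5)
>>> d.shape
(5, 3, 13)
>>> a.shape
(5, 3, 13)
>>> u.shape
(13, 3)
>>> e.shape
(3, 3)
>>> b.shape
(3, 3, 13)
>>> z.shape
(13,)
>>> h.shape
(5, 3, 3)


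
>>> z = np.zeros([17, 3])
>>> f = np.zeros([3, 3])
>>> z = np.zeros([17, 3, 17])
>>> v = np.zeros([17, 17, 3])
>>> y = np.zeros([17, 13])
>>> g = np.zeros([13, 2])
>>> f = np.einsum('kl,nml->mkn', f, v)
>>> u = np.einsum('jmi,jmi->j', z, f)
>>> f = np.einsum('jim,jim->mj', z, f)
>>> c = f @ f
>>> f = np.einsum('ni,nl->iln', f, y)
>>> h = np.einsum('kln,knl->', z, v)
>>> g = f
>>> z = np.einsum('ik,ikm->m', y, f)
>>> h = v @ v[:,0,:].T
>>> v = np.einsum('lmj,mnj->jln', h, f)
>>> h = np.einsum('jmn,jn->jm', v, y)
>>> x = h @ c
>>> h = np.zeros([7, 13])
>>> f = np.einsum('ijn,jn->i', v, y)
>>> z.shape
(17,)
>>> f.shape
(17,)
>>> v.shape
(17, 17, 13)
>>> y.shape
(17, 13)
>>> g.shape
(17, 13, 17)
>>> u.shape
(17,)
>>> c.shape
(17, 17)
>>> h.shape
(7, 13)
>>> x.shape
(17, 17)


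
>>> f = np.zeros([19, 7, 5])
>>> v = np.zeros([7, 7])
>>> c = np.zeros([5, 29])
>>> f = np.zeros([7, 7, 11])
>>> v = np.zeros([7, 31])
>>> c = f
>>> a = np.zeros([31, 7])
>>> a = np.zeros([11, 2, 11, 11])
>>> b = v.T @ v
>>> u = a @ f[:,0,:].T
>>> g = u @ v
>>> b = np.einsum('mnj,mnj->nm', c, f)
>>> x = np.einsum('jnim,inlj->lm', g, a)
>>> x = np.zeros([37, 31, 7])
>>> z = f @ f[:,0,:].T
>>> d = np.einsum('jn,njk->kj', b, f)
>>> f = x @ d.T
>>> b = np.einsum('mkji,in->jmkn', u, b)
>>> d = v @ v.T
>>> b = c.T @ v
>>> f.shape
(37, 31, 11)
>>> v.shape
(7, 31)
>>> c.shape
(7, 7, 11)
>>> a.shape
(11, 2, 11, 11)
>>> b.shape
(11, 7, 31)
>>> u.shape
(11, 2, 11, 7)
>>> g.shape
(11, 2, 11, 31)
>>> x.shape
(37, 31, 7)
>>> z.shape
(7, 7, 7)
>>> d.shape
(7, 7)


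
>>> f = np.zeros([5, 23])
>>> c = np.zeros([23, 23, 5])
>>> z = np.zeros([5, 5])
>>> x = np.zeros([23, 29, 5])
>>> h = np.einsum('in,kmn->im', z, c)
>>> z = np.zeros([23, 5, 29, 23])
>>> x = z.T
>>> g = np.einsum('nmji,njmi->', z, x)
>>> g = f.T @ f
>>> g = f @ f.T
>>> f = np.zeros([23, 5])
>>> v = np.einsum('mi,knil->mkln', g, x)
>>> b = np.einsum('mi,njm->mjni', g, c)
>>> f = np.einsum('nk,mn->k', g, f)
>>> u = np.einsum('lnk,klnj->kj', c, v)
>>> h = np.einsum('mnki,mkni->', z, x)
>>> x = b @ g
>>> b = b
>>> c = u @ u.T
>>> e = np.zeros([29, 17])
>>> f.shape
(5,)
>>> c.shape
(5, 5)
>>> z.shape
(23, 5, 29, 23)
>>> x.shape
(5, 23, 23, 5)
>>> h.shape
()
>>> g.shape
(5, 5)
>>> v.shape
(5, 23, 23, 29)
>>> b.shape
(5, 23, 23, 5)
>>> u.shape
(5, 29)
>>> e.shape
(29, 17)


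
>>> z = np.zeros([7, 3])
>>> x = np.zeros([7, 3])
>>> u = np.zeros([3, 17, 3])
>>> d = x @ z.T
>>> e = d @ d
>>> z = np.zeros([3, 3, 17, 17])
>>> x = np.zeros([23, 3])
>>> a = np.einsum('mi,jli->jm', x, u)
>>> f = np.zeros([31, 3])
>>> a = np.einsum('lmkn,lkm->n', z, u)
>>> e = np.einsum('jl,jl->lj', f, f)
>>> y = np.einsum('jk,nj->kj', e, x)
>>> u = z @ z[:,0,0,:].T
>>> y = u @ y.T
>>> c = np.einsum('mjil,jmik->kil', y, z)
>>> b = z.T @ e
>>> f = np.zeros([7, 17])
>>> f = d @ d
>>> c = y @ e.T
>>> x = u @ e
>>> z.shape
(3, 3, 17, 17)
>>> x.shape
(3, 3, 17, 31)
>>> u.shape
(3, 3, 17, 3)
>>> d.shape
(7, 7)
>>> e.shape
(3, 31)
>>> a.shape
(17,)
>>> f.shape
(7, 7)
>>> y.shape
(3, 3, 17, 31)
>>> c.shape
(3, 3, 17, 3)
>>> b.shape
(17, 17, 3, 31)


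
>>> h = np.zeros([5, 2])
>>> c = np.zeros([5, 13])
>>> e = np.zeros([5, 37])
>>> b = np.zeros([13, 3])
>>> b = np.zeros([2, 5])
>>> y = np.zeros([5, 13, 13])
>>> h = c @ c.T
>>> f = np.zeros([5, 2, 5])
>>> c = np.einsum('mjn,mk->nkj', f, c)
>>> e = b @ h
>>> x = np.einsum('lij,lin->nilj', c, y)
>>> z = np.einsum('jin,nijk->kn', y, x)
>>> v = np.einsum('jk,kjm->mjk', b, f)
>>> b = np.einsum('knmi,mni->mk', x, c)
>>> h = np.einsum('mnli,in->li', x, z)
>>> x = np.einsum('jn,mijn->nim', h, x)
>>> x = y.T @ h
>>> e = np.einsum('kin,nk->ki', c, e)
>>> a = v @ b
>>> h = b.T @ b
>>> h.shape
(13, 13)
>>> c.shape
(5, 13, 2)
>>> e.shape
(5, 13)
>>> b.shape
(5, 13)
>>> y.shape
(5, 13, 13)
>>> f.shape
(5, 2, 5)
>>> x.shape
(13, 13, 2)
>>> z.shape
(2, 13)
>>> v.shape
(5, 2, 5)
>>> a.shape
(5, 2, 13)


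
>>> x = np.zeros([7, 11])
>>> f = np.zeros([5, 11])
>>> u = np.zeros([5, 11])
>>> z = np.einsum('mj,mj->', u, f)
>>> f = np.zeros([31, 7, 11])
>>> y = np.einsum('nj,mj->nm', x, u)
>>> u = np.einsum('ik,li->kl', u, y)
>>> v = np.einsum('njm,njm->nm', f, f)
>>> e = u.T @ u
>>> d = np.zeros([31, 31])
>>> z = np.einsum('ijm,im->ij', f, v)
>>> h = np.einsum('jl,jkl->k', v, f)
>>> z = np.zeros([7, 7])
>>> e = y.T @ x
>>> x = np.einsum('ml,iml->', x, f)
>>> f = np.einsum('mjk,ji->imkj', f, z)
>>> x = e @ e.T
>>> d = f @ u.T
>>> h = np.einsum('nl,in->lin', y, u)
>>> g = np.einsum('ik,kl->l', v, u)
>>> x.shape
(5, 5)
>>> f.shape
(7, 31, 11, 7)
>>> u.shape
(11, 7)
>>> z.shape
(7, 7)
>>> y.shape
(7, 5)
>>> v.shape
(31, 11)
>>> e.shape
(5, 11)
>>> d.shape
(7, 31, 11, 11)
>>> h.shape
(5, 11, 7)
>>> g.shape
(7,)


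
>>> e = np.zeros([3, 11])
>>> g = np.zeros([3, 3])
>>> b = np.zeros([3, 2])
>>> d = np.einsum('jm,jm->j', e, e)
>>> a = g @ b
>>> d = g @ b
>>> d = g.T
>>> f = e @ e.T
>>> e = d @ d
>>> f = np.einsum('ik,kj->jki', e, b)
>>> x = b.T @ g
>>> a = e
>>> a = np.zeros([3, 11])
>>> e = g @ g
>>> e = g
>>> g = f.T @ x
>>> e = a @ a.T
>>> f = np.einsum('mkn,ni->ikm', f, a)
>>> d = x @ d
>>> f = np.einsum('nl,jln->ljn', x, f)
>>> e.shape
(3, 3)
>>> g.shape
(3, 3, 3)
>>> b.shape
(3, 2)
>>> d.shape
(2, 3)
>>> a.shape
(3, 11)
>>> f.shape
(3, 11, 2)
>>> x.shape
(2, 3)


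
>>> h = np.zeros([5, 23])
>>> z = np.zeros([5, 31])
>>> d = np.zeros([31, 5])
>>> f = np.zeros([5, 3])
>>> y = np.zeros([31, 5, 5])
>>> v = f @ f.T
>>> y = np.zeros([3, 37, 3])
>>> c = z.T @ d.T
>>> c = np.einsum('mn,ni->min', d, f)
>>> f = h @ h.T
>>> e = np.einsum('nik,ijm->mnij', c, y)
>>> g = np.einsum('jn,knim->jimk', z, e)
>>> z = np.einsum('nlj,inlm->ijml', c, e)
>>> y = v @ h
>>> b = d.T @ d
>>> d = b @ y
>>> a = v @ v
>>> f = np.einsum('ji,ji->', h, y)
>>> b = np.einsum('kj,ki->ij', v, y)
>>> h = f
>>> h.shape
()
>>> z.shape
(3, 5, 37, 3)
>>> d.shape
(5, 23)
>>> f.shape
()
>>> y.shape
(5, 23)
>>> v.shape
(5, 5)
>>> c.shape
(31, 3, 5)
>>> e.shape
(3, 31, 3, 37)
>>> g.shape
(5, 3, 37, 3)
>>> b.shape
(23, 5)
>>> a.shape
(5, 5)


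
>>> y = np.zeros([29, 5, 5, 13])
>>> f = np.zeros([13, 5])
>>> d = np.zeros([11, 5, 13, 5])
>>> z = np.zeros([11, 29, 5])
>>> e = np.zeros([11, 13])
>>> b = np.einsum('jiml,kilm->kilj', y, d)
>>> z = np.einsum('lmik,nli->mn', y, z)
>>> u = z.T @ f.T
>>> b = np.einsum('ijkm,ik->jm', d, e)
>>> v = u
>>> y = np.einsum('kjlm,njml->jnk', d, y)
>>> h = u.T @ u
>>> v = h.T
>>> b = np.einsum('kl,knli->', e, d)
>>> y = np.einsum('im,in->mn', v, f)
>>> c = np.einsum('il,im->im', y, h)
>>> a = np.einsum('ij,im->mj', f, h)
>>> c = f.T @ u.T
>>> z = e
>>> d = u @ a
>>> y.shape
(13, 5)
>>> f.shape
(13, 5)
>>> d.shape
(11, 5)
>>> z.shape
(11, 13)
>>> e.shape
(11, 13)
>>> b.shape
()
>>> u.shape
(11, 13)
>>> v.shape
(13, 13)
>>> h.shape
(13, 13)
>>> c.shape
(5, 11)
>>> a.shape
(13, 5)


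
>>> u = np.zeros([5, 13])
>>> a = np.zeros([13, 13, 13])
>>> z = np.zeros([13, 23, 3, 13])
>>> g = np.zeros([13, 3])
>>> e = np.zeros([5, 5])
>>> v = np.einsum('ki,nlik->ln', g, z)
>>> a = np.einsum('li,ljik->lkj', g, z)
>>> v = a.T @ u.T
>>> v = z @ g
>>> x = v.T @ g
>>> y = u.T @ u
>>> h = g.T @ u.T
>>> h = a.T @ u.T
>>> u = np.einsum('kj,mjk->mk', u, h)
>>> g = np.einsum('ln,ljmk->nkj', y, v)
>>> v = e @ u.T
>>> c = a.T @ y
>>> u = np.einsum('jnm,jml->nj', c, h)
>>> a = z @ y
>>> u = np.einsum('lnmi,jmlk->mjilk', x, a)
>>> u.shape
(23, 13, 3, 3, 13)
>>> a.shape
(13, 23, 3, 13)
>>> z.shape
(13, 23, 3, 13)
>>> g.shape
(13, 3, 23)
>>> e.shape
(5, 5)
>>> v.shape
(5, 23)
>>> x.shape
(3, 3, 23, 3)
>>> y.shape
(13, 13)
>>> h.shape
(23, 13, 5)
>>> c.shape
(23, 13, 13)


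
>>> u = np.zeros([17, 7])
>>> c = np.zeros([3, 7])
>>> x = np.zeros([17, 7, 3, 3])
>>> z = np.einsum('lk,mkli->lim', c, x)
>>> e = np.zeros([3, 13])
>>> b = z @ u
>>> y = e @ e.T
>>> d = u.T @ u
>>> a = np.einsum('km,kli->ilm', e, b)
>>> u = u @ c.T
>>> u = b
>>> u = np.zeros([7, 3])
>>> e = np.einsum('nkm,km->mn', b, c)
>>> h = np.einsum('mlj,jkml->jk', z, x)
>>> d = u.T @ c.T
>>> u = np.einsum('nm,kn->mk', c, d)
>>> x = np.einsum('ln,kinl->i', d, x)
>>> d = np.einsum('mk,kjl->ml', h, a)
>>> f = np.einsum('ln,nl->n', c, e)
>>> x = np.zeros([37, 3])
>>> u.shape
(7, 3)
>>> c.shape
(3, 7)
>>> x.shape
(37, 3)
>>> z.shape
(3, 3, 17)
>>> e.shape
(7, 3)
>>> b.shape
(3, 3, 7)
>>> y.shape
(3, 3)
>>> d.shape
(17, 13)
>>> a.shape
(7, 3, 13)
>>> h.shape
(17, 7)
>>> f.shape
(7,)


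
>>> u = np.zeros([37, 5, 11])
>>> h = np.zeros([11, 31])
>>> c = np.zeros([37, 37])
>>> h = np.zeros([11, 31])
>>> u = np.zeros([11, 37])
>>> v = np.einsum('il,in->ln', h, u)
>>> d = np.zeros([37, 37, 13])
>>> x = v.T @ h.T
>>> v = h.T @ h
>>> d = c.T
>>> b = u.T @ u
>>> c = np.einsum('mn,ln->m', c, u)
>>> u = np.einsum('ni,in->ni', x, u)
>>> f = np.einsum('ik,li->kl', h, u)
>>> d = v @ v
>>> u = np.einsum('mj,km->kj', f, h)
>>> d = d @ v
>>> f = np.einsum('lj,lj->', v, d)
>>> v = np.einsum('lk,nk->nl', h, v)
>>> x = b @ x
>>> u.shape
(11, 37)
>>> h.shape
(11, 31)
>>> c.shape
(37,)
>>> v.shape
(31, 11)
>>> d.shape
(31, 31)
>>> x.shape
(37, 11)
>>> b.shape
(37, 37)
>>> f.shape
()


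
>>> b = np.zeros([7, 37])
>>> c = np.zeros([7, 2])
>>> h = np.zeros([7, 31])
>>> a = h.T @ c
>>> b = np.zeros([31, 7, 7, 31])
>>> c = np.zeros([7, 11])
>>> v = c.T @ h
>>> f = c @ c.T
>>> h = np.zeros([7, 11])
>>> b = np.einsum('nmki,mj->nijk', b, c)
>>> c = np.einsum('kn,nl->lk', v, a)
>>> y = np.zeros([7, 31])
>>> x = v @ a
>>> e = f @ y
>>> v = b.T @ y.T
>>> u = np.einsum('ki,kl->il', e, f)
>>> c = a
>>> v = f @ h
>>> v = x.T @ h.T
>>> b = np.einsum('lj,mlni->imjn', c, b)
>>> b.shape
(7, 31, 2, 11)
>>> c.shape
(31, 2)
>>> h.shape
(7, 11)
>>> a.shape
(31, 2)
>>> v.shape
(2, 7)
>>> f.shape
(7, 7)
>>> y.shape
(7, 31)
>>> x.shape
(11, 2)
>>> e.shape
(7, 31)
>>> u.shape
(31, 7)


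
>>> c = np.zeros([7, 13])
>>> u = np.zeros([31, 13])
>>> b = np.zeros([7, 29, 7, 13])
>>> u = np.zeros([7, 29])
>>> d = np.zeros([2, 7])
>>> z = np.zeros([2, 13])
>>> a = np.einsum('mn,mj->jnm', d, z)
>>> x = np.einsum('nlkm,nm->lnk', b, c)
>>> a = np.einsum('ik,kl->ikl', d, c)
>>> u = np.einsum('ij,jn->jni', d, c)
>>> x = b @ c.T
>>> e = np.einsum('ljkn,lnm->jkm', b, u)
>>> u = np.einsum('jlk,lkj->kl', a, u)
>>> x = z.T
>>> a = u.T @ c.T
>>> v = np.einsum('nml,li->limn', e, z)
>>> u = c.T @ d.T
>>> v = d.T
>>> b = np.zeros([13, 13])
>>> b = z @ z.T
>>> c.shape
(7, 13)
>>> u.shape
(13, 2)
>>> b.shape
(2, 2)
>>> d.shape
(2, 7)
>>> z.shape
(2, 13)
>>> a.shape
(7, 7)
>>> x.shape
(13, 2)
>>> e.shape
(29, 7, 2)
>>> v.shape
(7, 2)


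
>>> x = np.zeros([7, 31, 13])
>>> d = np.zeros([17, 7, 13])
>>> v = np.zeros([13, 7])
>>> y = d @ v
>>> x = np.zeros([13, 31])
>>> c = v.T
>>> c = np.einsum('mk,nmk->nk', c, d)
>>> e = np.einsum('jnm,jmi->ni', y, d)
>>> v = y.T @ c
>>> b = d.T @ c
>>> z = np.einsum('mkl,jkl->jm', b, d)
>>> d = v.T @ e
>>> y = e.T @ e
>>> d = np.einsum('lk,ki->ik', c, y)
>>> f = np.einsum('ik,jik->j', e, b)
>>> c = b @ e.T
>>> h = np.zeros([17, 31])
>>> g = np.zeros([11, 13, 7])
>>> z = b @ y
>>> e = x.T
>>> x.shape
(13, 31)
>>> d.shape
(13, 13)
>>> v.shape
(7, 7, 13)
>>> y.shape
(13, 13)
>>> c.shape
(13, 7, 7)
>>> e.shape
(31, 13)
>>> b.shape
(13, 7, 13)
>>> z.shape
(13, 7, 13)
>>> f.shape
(13,)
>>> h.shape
(17, 31)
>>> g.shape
(11, 13, 7)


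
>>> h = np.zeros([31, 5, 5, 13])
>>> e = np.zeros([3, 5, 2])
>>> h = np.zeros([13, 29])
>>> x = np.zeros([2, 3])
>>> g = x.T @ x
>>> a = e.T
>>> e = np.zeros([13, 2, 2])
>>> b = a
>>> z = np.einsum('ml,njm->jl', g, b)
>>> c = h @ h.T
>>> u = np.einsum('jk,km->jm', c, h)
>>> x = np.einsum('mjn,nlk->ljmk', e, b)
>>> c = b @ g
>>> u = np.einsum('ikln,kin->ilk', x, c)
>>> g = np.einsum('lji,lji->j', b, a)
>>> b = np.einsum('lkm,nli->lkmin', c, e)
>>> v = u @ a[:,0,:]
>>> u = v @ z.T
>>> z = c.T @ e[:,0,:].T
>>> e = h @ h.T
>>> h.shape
(13, 29)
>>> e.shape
(13, 13)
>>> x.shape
(5, 2, 13, 3)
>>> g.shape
(5,)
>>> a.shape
(2, 5, 3)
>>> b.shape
(2, 5, 3, 2, 13)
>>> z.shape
(3, 5, 13)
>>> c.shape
(2, 5, 3)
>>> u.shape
(5, 13, 5)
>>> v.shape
(5, 13, 3)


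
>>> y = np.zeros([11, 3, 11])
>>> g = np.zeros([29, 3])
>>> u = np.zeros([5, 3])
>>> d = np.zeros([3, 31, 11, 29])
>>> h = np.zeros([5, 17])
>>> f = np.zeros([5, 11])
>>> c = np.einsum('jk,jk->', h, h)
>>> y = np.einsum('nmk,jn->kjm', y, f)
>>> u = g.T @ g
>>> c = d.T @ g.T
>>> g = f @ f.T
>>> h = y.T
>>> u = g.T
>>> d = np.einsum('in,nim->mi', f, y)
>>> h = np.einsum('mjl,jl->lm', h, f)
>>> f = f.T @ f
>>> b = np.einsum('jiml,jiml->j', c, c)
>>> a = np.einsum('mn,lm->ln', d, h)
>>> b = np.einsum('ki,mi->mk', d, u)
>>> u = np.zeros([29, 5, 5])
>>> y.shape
(11, 5, 3)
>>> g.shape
(5, 5)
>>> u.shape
(29, 5, 5)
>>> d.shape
(3, 5)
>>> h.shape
(11, 3)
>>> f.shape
(11, 11)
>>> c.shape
(29, 11, 31, 29)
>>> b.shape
(5, 3)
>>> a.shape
(11, 5)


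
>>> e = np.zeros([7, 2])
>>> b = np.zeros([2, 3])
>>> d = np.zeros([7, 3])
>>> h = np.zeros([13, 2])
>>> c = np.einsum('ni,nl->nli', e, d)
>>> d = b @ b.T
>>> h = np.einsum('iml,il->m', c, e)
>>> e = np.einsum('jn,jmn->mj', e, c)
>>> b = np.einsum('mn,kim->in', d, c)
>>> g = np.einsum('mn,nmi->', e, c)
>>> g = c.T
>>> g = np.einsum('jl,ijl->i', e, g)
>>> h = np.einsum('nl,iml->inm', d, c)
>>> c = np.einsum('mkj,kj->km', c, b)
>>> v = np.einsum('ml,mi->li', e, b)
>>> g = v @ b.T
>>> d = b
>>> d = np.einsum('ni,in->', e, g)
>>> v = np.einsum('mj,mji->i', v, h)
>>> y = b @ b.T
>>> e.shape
(3, 7)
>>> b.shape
(3, 2)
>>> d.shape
()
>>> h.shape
(7, 2, 3)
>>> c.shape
(3, 7)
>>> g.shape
(7, 3)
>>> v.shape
(3,)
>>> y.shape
(3, 3)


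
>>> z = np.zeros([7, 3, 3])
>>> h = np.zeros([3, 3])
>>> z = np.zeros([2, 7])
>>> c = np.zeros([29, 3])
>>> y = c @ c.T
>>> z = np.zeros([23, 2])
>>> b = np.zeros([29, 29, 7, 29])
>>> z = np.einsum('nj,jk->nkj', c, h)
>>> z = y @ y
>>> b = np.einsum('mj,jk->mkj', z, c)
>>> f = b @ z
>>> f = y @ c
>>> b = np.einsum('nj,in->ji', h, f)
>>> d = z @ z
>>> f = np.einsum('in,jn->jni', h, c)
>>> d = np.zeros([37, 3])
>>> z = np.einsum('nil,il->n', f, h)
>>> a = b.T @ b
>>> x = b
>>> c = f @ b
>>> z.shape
(29,)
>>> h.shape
(3, 3)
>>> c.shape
(29, 3, 29)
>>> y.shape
(29, 29)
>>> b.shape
(3, 29)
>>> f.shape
(29, 3, 3)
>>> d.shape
(37, 3)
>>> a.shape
(29, 29)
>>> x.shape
(3, 29)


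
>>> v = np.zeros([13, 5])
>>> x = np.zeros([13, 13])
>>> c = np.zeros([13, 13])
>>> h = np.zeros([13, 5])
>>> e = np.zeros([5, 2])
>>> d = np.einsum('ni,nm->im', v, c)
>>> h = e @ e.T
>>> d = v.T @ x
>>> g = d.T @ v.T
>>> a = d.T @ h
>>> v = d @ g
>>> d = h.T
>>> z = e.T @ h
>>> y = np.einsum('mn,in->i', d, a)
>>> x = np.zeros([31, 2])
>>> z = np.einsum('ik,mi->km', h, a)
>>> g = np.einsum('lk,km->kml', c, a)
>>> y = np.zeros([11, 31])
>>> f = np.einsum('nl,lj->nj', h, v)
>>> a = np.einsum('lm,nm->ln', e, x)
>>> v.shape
(5, 13)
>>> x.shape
(31, 2)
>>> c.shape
(13, 13)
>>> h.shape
(5, 5)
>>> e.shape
(5, 2)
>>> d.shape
(5, 5)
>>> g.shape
(13, 5, 13)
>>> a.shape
(5, 31)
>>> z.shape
(5, 13)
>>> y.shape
(11, 31)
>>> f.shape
(5, 13)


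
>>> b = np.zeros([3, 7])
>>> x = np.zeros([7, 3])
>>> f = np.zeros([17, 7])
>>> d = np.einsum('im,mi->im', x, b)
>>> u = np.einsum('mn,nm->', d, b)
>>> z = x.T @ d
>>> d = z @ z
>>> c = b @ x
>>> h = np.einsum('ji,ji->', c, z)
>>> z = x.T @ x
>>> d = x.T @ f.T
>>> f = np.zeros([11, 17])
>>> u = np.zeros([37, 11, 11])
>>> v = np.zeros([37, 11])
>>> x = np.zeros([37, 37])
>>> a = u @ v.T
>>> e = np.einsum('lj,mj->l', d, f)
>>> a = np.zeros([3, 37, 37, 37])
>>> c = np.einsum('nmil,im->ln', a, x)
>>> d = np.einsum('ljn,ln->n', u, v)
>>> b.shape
(3, 7)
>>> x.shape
(37, 37)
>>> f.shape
(11, 17)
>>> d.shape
(11,)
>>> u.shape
(37, 11, 11)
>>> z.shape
(3, 3)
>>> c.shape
(37, 3)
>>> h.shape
()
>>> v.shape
(37, 11)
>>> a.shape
(3, 37, 37, 37)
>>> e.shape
(3,)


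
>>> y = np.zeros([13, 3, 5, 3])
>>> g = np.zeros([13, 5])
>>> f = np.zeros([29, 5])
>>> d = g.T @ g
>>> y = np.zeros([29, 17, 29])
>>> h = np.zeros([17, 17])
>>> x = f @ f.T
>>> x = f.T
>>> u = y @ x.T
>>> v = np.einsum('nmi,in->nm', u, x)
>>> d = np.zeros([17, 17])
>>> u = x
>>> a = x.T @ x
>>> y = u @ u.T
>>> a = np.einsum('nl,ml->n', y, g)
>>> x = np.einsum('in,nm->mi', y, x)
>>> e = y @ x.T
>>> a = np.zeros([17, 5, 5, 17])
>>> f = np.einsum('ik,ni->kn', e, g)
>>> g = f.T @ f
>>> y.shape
(5, 5)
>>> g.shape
(13, 13)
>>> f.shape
(29, 13)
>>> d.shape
(17, 17)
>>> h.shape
(17, 17)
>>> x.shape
(29, 5)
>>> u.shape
(5, 29)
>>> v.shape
(29, 17)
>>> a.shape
(17, 5, 5, 17)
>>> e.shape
(5, 29)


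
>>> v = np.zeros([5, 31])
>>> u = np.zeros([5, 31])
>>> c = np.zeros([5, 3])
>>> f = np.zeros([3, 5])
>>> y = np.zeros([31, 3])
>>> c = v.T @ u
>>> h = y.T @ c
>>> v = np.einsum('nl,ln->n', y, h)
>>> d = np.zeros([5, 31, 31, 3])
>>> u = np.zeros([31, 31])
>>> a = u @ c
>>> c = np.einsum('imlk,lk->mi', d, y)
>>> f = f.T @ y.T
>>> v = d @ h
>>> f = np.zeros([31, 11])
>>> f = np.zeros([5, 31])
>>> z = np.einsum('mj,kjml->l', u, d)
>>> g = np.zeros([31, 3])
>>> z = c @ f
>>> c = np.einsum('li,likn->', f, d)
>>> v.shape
(5, 31, 31, 31)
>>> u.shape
(31, 31)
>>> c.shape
()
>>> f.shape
(5, 31)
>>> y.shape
(31, 3)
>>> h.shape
(3, 31)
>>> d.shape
(5, 31, 31, 3)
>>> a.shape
(31, 31)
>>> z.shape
(31, 31)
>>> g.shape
(31, 3)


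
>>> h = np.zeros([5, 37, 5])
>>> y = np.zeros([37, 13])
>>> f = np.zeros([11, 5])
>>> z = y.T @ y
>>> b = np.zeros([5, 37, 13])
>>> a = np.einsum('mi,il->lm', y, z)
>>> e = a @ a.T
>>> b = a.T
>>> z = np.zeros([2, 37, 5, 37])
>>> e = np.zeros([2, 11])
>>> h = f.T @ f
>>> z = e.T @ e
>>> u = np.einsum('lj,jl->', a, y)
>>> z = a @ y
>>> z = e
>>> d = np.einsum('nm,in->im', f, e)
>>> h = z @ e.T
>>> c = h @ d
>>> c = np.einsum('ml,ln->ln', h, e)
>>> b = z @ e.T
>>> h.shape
(2, 2)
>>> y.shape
(37, 13)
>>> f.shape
(11, 5)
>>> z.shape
(2, 11)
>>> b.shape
(2, 2)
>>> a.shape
(13, 37)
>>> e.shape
(2, 11)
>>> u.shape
()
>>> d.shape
(2, 5)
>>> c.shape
(2, 11)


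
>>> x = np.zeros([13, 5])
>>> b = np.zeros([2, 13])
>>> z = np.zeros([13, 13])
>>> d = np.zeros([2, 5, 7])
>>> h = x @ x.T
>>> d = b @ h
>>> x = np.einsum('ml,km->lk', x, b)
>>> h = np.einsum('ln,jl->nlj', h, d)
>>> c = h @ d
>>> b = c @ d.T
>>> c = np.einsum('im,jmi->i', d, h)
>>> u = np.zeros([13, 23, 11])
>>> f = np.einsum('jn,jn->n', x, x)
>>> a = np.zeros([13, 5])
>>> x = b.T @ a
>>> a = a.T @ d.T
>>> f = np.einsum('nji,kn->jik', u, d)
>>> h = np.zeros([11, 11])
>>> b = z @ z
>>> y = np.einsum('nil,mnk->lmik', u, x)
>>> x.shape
(2, 13, 5)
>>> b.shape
(13, 13)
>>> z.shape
(13, 13)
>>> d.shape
(2, 13)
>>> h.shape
(11, 11)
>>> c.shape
(2,)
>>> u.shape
(13, 23, 11)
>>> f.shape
(23, 11, 2)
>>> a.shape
(5, 2)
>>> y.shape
(11, 2, 23, 5)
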